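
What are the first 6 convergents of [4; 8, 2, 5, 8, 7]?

Using the convergent recurrence p_i = a_i*p_{i-1} + p_{i-2}, q_i = a_i*q_{i-1} + q_{i-2} with p_{-2}=0, p_{-1}=1, q_{-2}=1, q_{-1}=0:
  i=0: a_0=4, p_0 = 4*1 + 0 = 4, q_0 = 4*0 + 1 = 1.
  i=1: a_1=8, p_1 = 8*4 + 1 = 33, q_1 = 8*1 + 0 = 8.
  i=2: a_2=2, p_2 = 2*33 + 4 = 70, q_2 = 2*8 + 1 = 17.
  i=3: a_3=5, p_3 = 5*70 + 33 = 383, q_3 = 5*17 + 8 = 93.
  i=4: a_4=8, p_4 = 8*383 + 70 = 3134, q_4 = 8*93 + 17 = 761.
  i=5: a_5=7, p_5 = 7*3134 + 383 = 22321, q_5 = 7*761 + 93 = 5420.

4/1, 33/8, 70/17, 383/93, 3134/761, 22321/5420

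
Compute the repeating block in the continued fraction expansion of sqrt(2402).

Write x_i = (sqrt(2402) + m_i)/d_i with (m_0, d_0) = (0, 1). a_0 = floor(sqrt(2402)) = 49, since 49^2 = 2401 <= 2402 < 2500 = 50^2.
Iterate m_{i+1} = d_i*a_i - m_i, d_{i+1} = (2402 - m_{i+1}^2)/d_i, a_{i+1} = floor((a_0 + m_{i+1})/d_{i+1}):
  m_1 = 1*49 - 0 = 49, d_1 = (2402 - 49^2)/1 = 1/1 = 1, a_1 = floor((49 + 49)/1) = 98.
  m_2 = 1*98 - 49 = 49, d_2 = (2402 - 49^2)/1 = 1/1 = 1: (m_2, d_2) = (m_1, d_1) = (49, 1), so from here the quotient a_1 repeats; the period length is 1.
Hence the expansion of sqrt(2402) is a_0 = 49 followed by the repeating block 98 (period 1).

[49; (98)]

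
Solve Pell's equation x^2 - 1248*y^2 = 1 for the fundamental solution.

First expand sqrt(1248) as a continued fraction. With x_i = (sqrt(1248) + m_i)/d_i and (m_0, d_0) = (0, 1): a_0 = floor(sqrt(1248)) = 35, since 35^2 = 1225 <= 1248 < 1296 = 36^2.
Iterate m_{i+1} = d_i*a_i - m_i, d_{i+1} = (1248 - m_{i+1}^2)/d_i, a_{i+1} = floor((a_0 + m_{i+1})/d_{i+1}):
  m_1 = 1*35 - 0 = 35, d_1 = (1248 - 35^2)/1 = 23/1 = 23, a_1 = floor((35 + 35)/23) = 3.
  m_2 = 23*3 - 35 = 34, d_2 = (1248 - 34^2)/23 = 92/23 = 4, a_2 = floor((35 + 34)/4) = 17.
  m_3 = 4*17 - 34 = 34, d_3 = (1248 - 34^2)/4 = 92/4 = 23, a_3 = floor((35 + 34)/23) = 3.
  m_4 = 23*3 - 34 = 35, d_4 = (1248 - 35^2)/23 = 23/23 = 1, a_4 = floor((35 + 35)/1) = 70.
  m_5 = 1*70 - 35 = 35, d_5 = (1248 - 35^2)/1 = 23/1 = 23: (m_5, d_5) = (m_1, d_1) = (35, 23), so from here the quotients repeat a_1, ..., a_4; the period length is 4.
So sqrt(1248) = [35; (3, 17, 3, 70)] with period length k = 4.
k is even, so the fundamental solution of x^2 - 1248y^2 = 1 is (p_{k-1}, q_{k-1}) = (p_3, q_3); compute convergents through index 3.
Convergents (p_i = a_i*p_{i-1} + p_{i-2}, q_i = a_i*q_{i-1} + q_{i-2} with p_{-2}=0, p_{-1}=1, q_{-2}=1, q_{-1}=0):
  i=0: a_0=35, p_0 = 35*1 + 0 = 35, q_0 = 35*0 + 1 = 1.
  i=1: a_1=3, p_1 = 3*35 + 1 = 106, q_1 = 3*1 + 0 = 3.
  i=2: a_2=17, p_2 = 17*106 + 35 = 1837, q_2 = 17*3 + 1 = 52.
  i=3: a_3=3, p_3 = 3*1837 + 106 = 5617, q_3 = 3*52 + 3 = 159.
Check: 5617^2 - 1248*159^2 = 31550689 - 31550688 = 1, so (x, y) = (5617, 159) solves the equation, and by the theorem it is the least positive solution.

(x, y) = (5617, 159)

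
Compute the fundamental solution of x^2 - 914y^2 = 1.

(x, y) = (62563299, 2069410)

First expand sqrt(914) as a continued fraction. With x_i = (sqrt(914) + m_i)/d_i and (m_0, d_0) = (0, 1): a_0 = floor(sqrt(914)) = 30, since 30^2 = 900 <= 914 < 961 = 31^2.
Iterate m_{i+1} = d_i*a_i - m_i, d_{i+1} = (914 - m_{i+1}^2)/d_i, a_{i+1} = floor((a_0 + m_{i+1})/d_{i+1}):
  m_1 = 1*30 - 0 = 30, d_1 = (914 - 30^2)/1 = 14/1 = 14, a_1 = floor((30 + 30)/14) = 4.
  m_2 = 14*4 - 30 = 26, d_2 = (914 - 26^2)/14 = 238/14 = 17, a_2 = floor((30 + 26)/17) = 3.
  m_3 = 17*3 - 26 = 25, d_3 = (914 - 25^2)/17 = 289/17 = 17, a_3 = floor((30 + 25)/17) = 3.
  m_4 = 17*3 - 25 = 26, d_4 = (914 - 26^2)/17 = 238/17 = 14, a_4 = floor((30 + 26)/14) = 4.
  m_5 = 14*4 - 26 = 30, d_5 = (914 - 30^2)/14 = 14/14 = 1, a_5 = floor((30 + 30)/1) = 60.
  m_6 = 1*60 - 30 = 30, d_6 = (914 - 30^2)/1 = 14/1 = 14: (m_6, d_6) = (m_1, d_1) = (30, 14), so from here the quotients repeat a_1, ..., a_5; the period length is 5.
So sqrt(914) = [30; (4, 3, 3, 4, 60)] with period length k = 5.
k is odd, so (p_{k-1}, q_{k-1}) only solves x^2 - 914y^2 = -1 and the fundamental solution of x^2 - 914y^2 = 1 is (p_{2k-1}, q_{2k-1}) = (p_9, q_9); compute convergents through index 9, running through the period twice.
Convergents (p_i = a_i*p_{i-1} + p_{i-2}, q_i = a_i*q_{i-1} + q_{i-2} with p_{-2}=0, p_{-1}=1, q_{-2}=1, q_{-1}=0):
  i=0: a_0=30, p_0 = 30*1 + 0 = 30, q_0 = 30*0 + 1 = 1.
  i=1: a_1=4, p_1 = 4*30 + 1 = 121, q_1 = 4*1 + 0 = 4.
  i=2: a_2=3, p_2 = 3*121 + 30 = 393, q_2 = 3*4 + 1 = 13.
  i=3: a_3=3, p_3 = 3*393 + 121 = 1300, q_3 = 3*13 + 4 = 43.
  i=4: a_4=4, p_4 = 4*1300 + 393 = 5593, q_4 = 4*43 + 13 = 185.
  i=5: a_5=60, p_5 = 60*5593 + 1300 = 336880, q_5 = 60*185 + 43 = 11143.
  i=6: a_6=4, p_6 = 4*336880 + 5593 = 1353113, q_6 = 4*11143 + 185 = 44757.
  i=7: a_7=3, p_7 = 3*1353113 + 336880 = 4396219, q_7 = 3*44757 + 11143 = 145414.
  i=8: a_8=3, p_8 = 3*4396219 + 1353113 = 14541770, q_8 = 3*145414 + 44757 = 480999.
  i=9: a_9=4, p_9 = 4*14541770 + 4396219 = 62563299, q_9 = 4*480999 + 145414 = 2069410.
Indeed p_4^2 - 914*q_4^2 = 31281649 - 31281650 = -1, not +1.
Check: 62563299^2 - 914*2069410^2 = 3914166381763401 - 3914166381763400 = 1, so (x, y) = (62563299, 2069410) solves the equation, and by the theorem it is the least positive solution.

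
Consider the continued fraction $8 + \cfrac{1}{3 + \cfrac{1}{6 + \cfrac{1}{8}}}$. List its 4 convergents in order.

Using the convergent recurrence p_i = a_i*p_{i-1} + p_{i-2}, q_i = a_i*q_{i-1} + q_{i-2} with p_{-2}=0, p_{-1}=1, q_{-2}=1, q_{-1}=0:
  i=0: a_0=8, p_0 = 8*1 + 0 = 8, q_0 = 8*0 + 1 = 1.
  i=1: a_1=3, p_1 = 3*8 + 1 = 25, q_1 = 3*1 + 0 = 3.
  i=2: a_2=6, p_2 = 6*25 + 8 = 158, q_2 = 6*3 + 1 = 19.
  i=3: a_3=8, p_3 = 8*158 + 25 = 1289, q_3 = 8*19 + 3 = 155.

8/1, 25/3, 158/19, 1289/155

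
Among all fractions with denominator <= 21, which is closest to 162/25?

Expand x = 162/25 as a continued fraction with the Euclidean algorithm:
  162 = 6*25 + 12, so a_0 = 6.
  25 = 2*12 + 1, so a_1 = 2.
  12 = 12*1 + 0, so a_2 = 12.
so x = [6; 2, 12].
Convergents (p_i = a_i*p_{i-1} + p_{i-2}, q_i = a_i*q_{i-1} + q_{i-2} with p_{-2}=0, p_{-1}=1, q_{-2}=1, q_{-1}=0), until the denominator exceeds 21:
  i=0: a_0=6, p_0 = 6*1 + 0 = 6, q_0 = 6*0 + 1 = 1.
  i=1: a_1=2, p_1 = 2*6 + 1 = 13, q_1 = 2*1 + 0 = 2.
  i=2: a_2=12, p_2 = 12*13 + 6 = 162, q_2 = 12*2 + 1 = 25.
q_2 = 25 > 21, so the last convergent with denominator <= 21 is p_1/q_1 = 13/2.
The closest fraction with denominator <= 21 is either p_1/q_1 or the intermediate fraction (k*p_1 + p_0)/(k*q_1 + q_0) with the largest k >= 1 whose denominator stays <= 21; these approach x as k grows, and every other convergent or intermediate fraction in range is farther away.
Largest k: floor((21 - q_0)/q_1) = floor((21 - 1)/2) = 10.
That gives (10*13 + 6)/(10*2 + 1) = 136/21.
Compare the errors: |x - 13/2| = |162*2 - 13*25|/(25*2) = 1/50, and |x - 136/21| = |162*21 - 136*25|/(25*21) = 2/525.
Cross-multiplying, 2*50 = 100 < 525 = 1*525, so 2/525 is smaller: the intermediate fraction 136/21 is closer to x than 13/2.

136/21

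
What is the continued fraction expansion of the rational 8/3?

Run the Euclidean algorithm on 8 and 3; the successive quotients are the partial quotients a_0, a_1, ... (each step inverts the fractional part left over by the previous one):
  8 = 2*3 + 2, so a_0 = 2.
  3 = 1*2 + 1, so a_1 = 1.
  2 = 2*1 + 0, so a_2 = 2.
The remainder reaches 0 after 3 divisions, so the expansion has 3 partial quotients, read off in order.

[2; 1, 2]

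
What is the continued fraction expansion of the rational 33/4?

Run the Euclidean algorithm on 33 and 4; the successive quotients are the partial quotients a_0, a_1, ... (each step inverts the fractional part left over by the previous one):
  33 = 8*4 + 1, so a_0 = 8.
  4 = 4*1 + 0, so a_1 = 4.
The remainder reaches 0 after 2 divisions, so the expansion has 2 partial quotients, read off in order.

[8; 4]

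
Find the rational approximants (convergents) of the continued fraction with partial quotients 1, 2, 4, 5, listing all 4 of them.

1/1, 3/2, 13/9, 68/47

Using the convergent recurrence p_i = a_i*p_{i-1} + p_{i-2}, q_i = a_i*q_{i-1} + q_{i-2} with p_{-2}=0, p_{-1}=1, q_{-2}=1, q_{-1}=0:
  i=0: a_0=1, p_0 = 1*1 + 0 = 1, q_0 = 1*0 + 1 = 1.
  i=1: a_1=2, p_1 = 2*1 + 1 = 3, q_1 = 2*1 + 0 = 2.
  i=2: a_2=4, p_2 = 4*3 + 1 = 13, q_2 = 4*2 + 1 = 9.
  i=3: a_3=5, p_3 = 5*13 + 3 = 68, q_3 = 5*9 + 2 = 47.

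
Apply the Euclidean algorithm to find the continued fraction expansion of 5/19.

[0; 3, 1, 4]

Run the Euclidean algorithm on 5 and 19; the successive quotients are the partial quotients a_0, a_1, ... (each step inverts the fractional part left over by the previous one):
  5 = 0*19 + 5, so a_0 = 0.
  19 = 3*5 + 4, so a_1 = 3.
  5 = 1*4 + 1, so a_2 = 1.
  4 = 4*1 + 0, so a_3 = 4.
The remainder reaches 0 after 4 divisions, so the expansion has 4 partial quotients, read off in order.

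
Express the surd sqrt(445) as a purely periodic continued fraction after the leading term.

Write x_i = (sqrt(445) + m_i)/d_i with (m_0, d_0) = (0, 1). a_0 = floor(sqrt(445)) = 21, since 21^2 = 441 <= 445 < 484 = 22^2.
Iterate m_{i+1} = d_i*a_i - m_i, d_{i+1} = (445 - m_{i+1}^2)/d_i, a_{i+1} = floor((a_0 + m_{i+1})/d_{i+1}):
  m_1 = 1*21 - 0 = 21, d_1 = (445 - 21^2)/1 = 4/1 = 4, a_1 = floor((21 + 21)/4) = 10.
  m_2 = 4*10 - 21 = 19, d_2 = (445 - 19^2)/4 = 84/4 = 21, a_2 = floor((21 + 19)/21) = 1.
  m_3 = 21*1 - 19 = 2, d_3 = (445 - 2^2)/21 = 441/21 = 21, a_3 = floor((21 + 2)/21) = 1.
  m_4 = 21*1 - 2 = 19, d_4 = (445 - 19^2)/21 = 84/21 = 4, a_4 = floor((21 + 19)/4) = 10.
  m_5 = 4*10 - 19 = 21, d_5 = (445 - 21^2)/4 = 4/4 = 1, a_5 = floor((21 + 21)/1) = 42.
  m_6 = 1*42 - 21 = 21, d_6 = (445 - 21^2)/1 = 4/1 = 4: (m_6, d_6) = (m_1, d_1) = (21, 4), so from here the quotients repeat a_1, ..., a_5; the period length is 5.
Hence the expansion of sqrt(445) is a_0 = 21 followed by the repeating block 10, 1, 1, 10, 42 (period 5).

[21; (10, 1, 1, 10, 42)]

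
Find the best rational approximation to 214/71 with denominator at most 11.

3/1

Expand x = 214/71 as a continued fraction with the Euclidean algorithm:
  214 = 3*71 + 1, so a_0 = 3.
  71 = 71*1 + 0, so a_1 = 71.
so x = [3; 71].
Convergents (p_i = a_i*p_{i-1} + p_{i-2}, q_i = a_i*q_{i-1} + q_{i-2} with p_{-2}=0, p_{-1}=1, q_{-2}=1, q_{-1}=0), until the denominator exceeds 11:
  i=0: a_0=3, p_0 = 3*1 + 0 = 3, q_0 = 3*0 + 1 = 1.
  i=1: a_1=71, p_1 = 71*3 + 1 = 214, q_1 = 71*1 + 0 = 71.
q_1 = 71 > 11, so the last convergent with denominator <= 11 is p_0/q_0 = 3/1.
The closest fraction with denominator <= 11 is either p_0/q_0 or the intermediate fraction (k*p_0 + p_{-1})/(k*q_0 + q_{-1}) with the largest k >= 1 whose denominator stays <= 11; these approach x as k grows, and every other convergent or intermediate fraction in range is farther away.
Largest k: floor((11 - q_{-1})/q_0) = floor((11 - 0)/1) = 11 (using the seeds p_{-1} = 1, q_{-1} = 0).
That gives (11*3 + 1)/(11*1 + 0) = 34/11.
Compare the errors: |x - 3/1| = |214*1 - 3*71|/(71*1) = 1/71, and |x - 34/11| = |214*11 - 34*71|/(71*11) = 60/781.
Cross-multiplying, 1*781 = 781 < 4260 = 60*71, so 1/71 is smaller: the convergent 3/1 is closer to x than 34/11.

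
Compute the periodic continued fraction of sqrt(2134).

Write x_i = (sqrt(2134) + m_i)/d_i with (m_0, d_0) = (0, 1). a_0 = floor(sqrt(2134)) = 46, since 46^2 = 2116 <= 2134 < 2209 = 47^2.
Iterate m_{i+1} = d_i*a_i - m_i, d_{i+1} = (2134 - m_{i+1}^2)/d_i, a_{i+1} = floor((a_0 + m_{i+1})/d_{i+1}):
  m_1 = 1*46 - 0 = 46, d_1 = (2134 - 46^2)/1 = 18/1 = 18, a_1 = floor((46 + 46)/18) = 5.
  m_2 = 18*5 - 46 = 44, d_2 = (2134 - 44^2)/18 = 198/18 = 11, a_2 = floor((46 + 44)/11) = 8.
  m_3 = 11*8 - 44 = 44, d_3 = (2134 - 44^2)/11 = 198/11 = 18, a_3 = floor((46 + 44)/18) = 5.
  m_4 = 18*5 - 44 = 46, d_4 = (2134 - 46^2)/18 = 18/18 = 1, a_4 = floor((46 + 46)/1) = 92.
  m_5 = 1*92 - 46 = 46, d_5 = (2134 - 46^2)/1 = 18/1 = 18: (m_5, d_5) = (m_1, d_1) = (46, 18), so from here the quotients repeat a_1, ..., a_4; the period length is 4.
Hence the expansion of sqrt(2134) is a_0 = 46 followed by the repeating block 5, 8, 5, 92 (period 4).

[46; (5, 8, 5, 92)]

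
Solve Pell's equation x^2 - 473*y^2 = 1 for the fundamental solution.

First expand sqrt(473) as a continued fraction. With x_i = (sqrt(473) + m_i)/d_i and (m_0, d_0) = (0, 1): a_0 = floor(sqrt(473)) = 21, since 21^2 = 441 <= 473 < 484 = 22^2.
Iterate m_{i+1} = d_i*a_i - m_i, d_{i+1} = (473 - m_{i+1}^2)/d_i, a_{i+1} = floor((a_0 + m_{i+1})/d_{i+1}):
  m_1 = 1*21 - 0 = 21, d_1 = (473 - 21^2)/1 = 32/1 = 32, a_1 = floor((21 + 21)/32) = 1.
  m_2 = 32*1 - 21 = 11, d_2 = (473 - 11^2)/32 = 352/32 = 11, a_2 = floor((21 + 11)/11) = 2.
  m_3 = 11*2 - 11 = 11, d_3 = (473 - 11^2)/11 = 352/11 = 32, a_3 = floor((21 + 11)/32) = 1.
  m_4 = 32*1 - 11 = 21, d_4 = (473 - 21^2)/32 = 32/32 = 1, a_4 = floor((21 + 21)/1) = 42.
  m_5 = 1*42 - 21 = 21, d_5 = (473 - 21^2)/1 = 32/1 = 32: (m_5, d_5) = (m_1, d_1) = (21, 32), so from here the quotients repeat a_1, ..., a_4; the period length is 4.
So sqrt(473) = [21; (1, 2, 1, 42)] with period length k = 4.
k is even, so the fundamental solution of x^2 - 473y^2 = 1 is (p_{k-1}, q_{k-1}) = (p_3, q_3); compute convergents through index 3.
Convergents (p_i = a_i*p_{i-1} + p_{i-2}, q_i = a_i*q_{i-1} + q_{i-2} with p_{-2}=0, p_{-1}=1, q_{-2}=1, q_{-1}=0):
  i=0: a_0=21, p_0 = 21*1 + 0 = 21, q_0 = 21*0 + 1 = 1.
  i=1: a_1=1, p_1 = 1*21 + 1 = 22, q_1 = 1*1 + 0 = 1.
  i=2: a_2=2, p_2 = 2*22 + 21 = 65, q_2 = 2*1 + 1 = 3.
  i=3: a_3=1, p_3 = 1*65 + 22 = 87, q_3 = 1*3 + 1 = 4.
Check: 87^2 - 473*4^2 = 7569 - 7568 = 1, so (x, y) = (87, 4) solves the equation, and by the theorem it is the least positive solution.

(x, y) = (87, 4)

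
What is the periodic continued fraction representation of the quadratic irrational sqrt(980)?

[31; (3, 3, 1, 1, 2, 1, 1, 3, 3, 62)]

Write x_i = (sqrt(980) + m_i)/d_i with (m_0, d_0) = (0, 1). a_0 = floor(sqrt(980)) = 31, since 31^2 = 961 <= 980 < 1024 = 32^2.
Iterate m_{i+1} = d_i*a_i - m_i, d_{i+1} = (980 - m_{i+1}^2)/d_i, a_{i+1} = floor((a_0 + m_{i+1})/d_{i+1}):
  m_1 = 1*31 - 0 = 31, d_1 = (980 - 31^2)/1 = 19/1 = 19, a_1 = floor((31 + 31)/19) = 3.
  m_2 = 19*3 - 31 = 26, d_2 = (980 - 26^2)/19 = 304/19 = 16, a_2 = floor((31 + 26)/16) = 3.
  m_3 = 16*3 - 26 = 22, d_3 = (980 - 22^2)/16 = 496/16 = 31, a_3 = floor((31 + 22)/31) = 1.
  m_4 = 31*1 - 22 = 9, d_4 = (980 - 9^2)/31 = 899/31 = 29, a_4 = floor((31 + 9)/29) = 1.
  m_5 = 29*1 - 9 = 20, d_5 = (980 - 20^2)/29 = 580/29 = 20, a_5 = floor((31 + 20)/20) = 2.
  m_6 = 20*2 - 20 = 20, d_6 = (980 - 20^2)/20 = 580/20 = 29, a_6 = floor((31 + 20)/29) = 1.
  m_7 = 29*1 - 20 = 9, d_7 = (980 - 9^2)/29 = 899/29 = 31, a_7 = floor((31 + 9)/31) = 1.
  m_8 = 31*1 - 9 = 22, d_8 = (980 - 22^2)/31 = 496/31 = 16, a_8 = floor((31 + 22)/16) = 3.
  m_9 = 16*3 - 22 = 26, d_9 = (980 - 26^2)/16 = 304/16 = 19, a_9 = floor((31 + 26)/19) = 3.
  m_10 = 19*3 - 26 = 31, d_10 = (980 - 31^2)/19 = 19/19 = 1, a_10 = floor((31 + 31)/1) = 62.
  m_11 = 1*62 - 31 = 31, d_11 = (980 - 31^2)/1 = 19/1 = 19: (m_11, d_11) = (m_1, d_1) = (31, 19), so from here the quotients repeat a_1, ..., a_10; the period length is 10.
Hence the expansion of sqrt(980) is a_0 = 31 followed by the repeating block 3, 3, 1, 1, 2, 1, 1, 3, 3, 62 (period 10).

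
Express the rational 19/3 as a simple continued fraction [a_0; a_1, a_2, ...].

[6; 3]

Run the Euclidean algorithm on 19 and 3; the successive quotients are the partial quotients a_0, a_1, ... (each step inverts the fractional part left over by the previous one):
  19 = 6*3 + 1, so a_0 = 6.
  3 = 3*1 + 0, so a_1 = 3.
The remainder reaches 0 after 2 divisions, so the expansion has 2 partial quotients, read off in order.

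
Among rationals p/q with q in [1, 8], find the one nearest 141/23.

49/8

Expand x = 141/23 as a continued fraction with the Euclidean algorithm:
  141 = 6*23 + 3, so a_0 = 6.
  23 = 7*3 + 2, so a_1 = 7.
  3 = 1*2 + 1, so a_2 = 1.
  2 = 2*1 + 0, so a_3 = 2.
so x = [6; 7, 1, 2].
Convergents (p_i = a_i*p_{i-1} + p_{i-2}, q_i = a_i*q_{i-1} + q_{i-2} with p_{-2}=0, p_{-1}=1, q_{-2}=1, q_{-1}=0), until the denominator exceeds 8:
  i=0: a_0=6, p_0 = 6*1 + 0 = 6, q_0 = 6*0 + 1 = 1.
  i=1: a_1=7, p_1 = 7*6 + 1 = 43, q_1 = 7*1 + 0 = 7.
  i=2: a_2=1, p_2 = 1*43 + 6 = 49, q_2 = 1*7 + 1 = 8.
  i=3: a_3=2, p_3 = 2*49 + 43 = 141, q_3 = 2*8 + 7 = 23.
q_3 = 23 > 8, so the last convergent with denominator <= 8 is p_2/q_2 = 49/8.
The closest fraction with denominator <= 8 is either p_2/q_2 or the intermediate fraction (k*p_2 + p_1)/(k*q_2 + q_1) with the largest k >= 1 whose denominator stays <= 8; these approach x as k grows, and every other convergent or intermediate fraction in range is farther away.
Largest k: floor((8 - q_1)/q_2) = floor((8 - 7)/8) = 0.
Since k = 0, no intermediate fraction beyond p_2/q_2 has denominator <= 8, so the convergent 49/8 is the closest (its error is |141*8 - 49*23|/(23*8) = 1/184).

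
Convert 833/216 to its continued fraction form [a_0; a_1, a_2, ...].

Run the Euclidean algorithm on 833 and 216; the successive quotients are the partial quotients a_0, a_1, ... (each step inverts the fractional part left over by the previous one):
  833 = 3*216 + 185, so a_0 = 3.
  216 = 1*185 + 31, so a_1 = 1.
  185 = 5*31 + 30, so a_2 = 5.
  31 = 1*30 + 1, so a_3 = 1.
  30 = 30*1 + 0, so a_4 = 30.
The remainder reaches 0 after 5 divisions, so the expansion has 5 partial quotients, read off in order.

[3; 1, 5, 1, 30]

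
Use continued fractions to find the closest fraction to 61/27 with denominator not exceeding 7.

Expand x = 61/27 as a continued fraction with the Euclidean algorithm:
  61 = 2*27 + 7, so a_0 = 2.
  27 = 3*7 + 6, so a_1 = 3.
  7 = 1*6 + 1, so a_2 = 1.
  6 = 6*1 + 0, so a_3 = 6.
so x = [2; 3, 1, 6].
Convergents (p_i = a_i*p_{i-1} + p_{i-2}, q_i = a_i*q_{i-1} + q_{i-2} with p_{-2}=0, p_{-1}=1, q_{-2}=1, q_{-1}=0), until the denominator exceeds 7:
  i=0: a_0=2, p_0 = 2*1 + 0 = 2, q_0 = 2*0 + 1 = 1.
  i=1: a_1=3, p_1 = 3*2 + 1 = 7, q_1 = 3*1 + 0 = 3.
  i=2: a_2=1, p_2 = 1*7 + 2 = 9, q_2 = 1*3 + 1 = 4.
  i=3: a_3=6, p_3 = 6*9 + 7 = 61, q_3 = 6*4 + 3 = 27.
q_3 = 27 > 7, so the last convergent with denominator <= 7 is p_2/q_2 = 9/4.
The closest fraction with denominator <= 7 is either p_2/q_2 or the intermediate fraction (k*p_2 + p_1)/(k*q_2 + q_1) with the largest k >= 1 whose denominator stays <= 7; these approach x as k grows, and every other convergent or intermediate fraction in range is farther away.
Largest k: floor((7 - q_1)/q_2) = floor((7 - 3)/4) = 1.
That gives (1*9 + 7)/(1*4 + 3) = 16/7.
Compare the errors: |x - 9/4| = |61*4 - 9*27|/(27*4) = 1/108, and |x - 16/7| = |61*7 - 16*27|/(27*7) = 5/189.
Cross-multiplying, 1*189 = 189 < 540 = 5*108, so 1/108 is smaller: the convergent 9/4 is closer to x than 16/7.

9/4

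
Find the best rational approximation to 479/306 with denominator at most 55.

36/23

Expand x = 479/306 as a continued fraction with the Euclidean algorithm:
  479 = 1*306 + 173, so a_0 = 1.
  306 = 1*173 + 133, so a_1 = 1.
  173 = 1*133 + 40, so a_2 = 1.
  133 = 3*40 + 13, so a_3 = 3.
  40 = 3*13 + 1, so a_4 = 3.
  13 = 13*1 + 0, so a_5 = 13.
so x = [1; 1, 1, 3, 3, 13].
Convergents (p_i = a_i*p_{i-1} + p_{i-2}, q_i = a_i*q_{i-1} + q_{i-2} with p_{-2}=0, p_{-1}=1, q_{-2}=1, q_{-1}=0), until the denominator exceeds 55:
  i=0: a_0=1, p_0 = 1*1 + 0 = 1, q_0 = 1*0 + 1 = 1.
  i=1: a_1=1, p_1 = 1*1 + 1 = 2, q_1 = 1*1 + 0 = 1.
  i=2: a_2=1, p_2 = 1*2 + 1 = 3, q_2 = 1*1 + 1 = 2.
  i=3: a_3=3, p_3 = 3*3 + 2 = 11, q_3 = 3*2 + 1 = 7.
  i=4: a_4=3, p_4 = 3*11 + 3 = 36, q_4 = 3*7 + 2 = 23.
  i=5: a_5=13, p_5 = 13*36 + 11 = 479, q_5 = 13*23 + 7 = 306.
q_5 = 306 > 55, so the last convergent with denominator <= 55 is p_4/q_4 = 36/23.
The closest fraction with denominator <= 55 is either p_4/q_4 or the intermediate fraction (k*p_4 + p_3)/(k*q_4 + q_3) with the largest k >= 1 whose denominator stays <= 55; these approach x as k grows, and every other convergent or intermediate fraction in range is farther away.
Largest k: floor((55 - q_3)/q_4) = floor((55 - 7)/23) = 2.
That gives (2*36 + 11)/(2*23 + 7) = 83/53.
Compare the errors: |x - 36/23| = |479*23 - 36*306|/(306*23) = 1/7038, and |x - 83/53| = |479*53 - 83*306|/(306*53) = 11/16218.
Cross-multiplying, 1*16218 = 16218 < 77418 = 11*7038, so 1/7038 is smaller: the convergent 36/23 is closer to x than 83/53.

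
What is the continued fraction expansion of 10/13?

[0; 1, 3, 3]

Run the Euclidean algorithm on 10 and 13; the successive quotients are the partial quotients a_0, a_1, ... (each step inverts the fractional part left over by the previous one):
  10 = 0*13 + 10, so a_0 = 0.
  13 = 1*10 + 3, so a_1 = 1.
  10 = 3*3 + 1, so a_2 = 3.
  3 = 3*1 + 0, so a_3 = 3.
The remainder reaches 0 after 4 divisions, so the expansion has 4 partial quotients, read off in order.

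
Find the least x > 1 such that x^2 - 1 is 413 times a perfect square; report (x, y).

First expand sqrt(413) as a continued fraction. With x_i = (sqrt(413) + m_i)/d_i and (m_0, d_0) = (0, 1): a_0 = floor(sqrt(413)) = 20, since 20^2 = 400 <= 413 < 441 = 21^2.
Iterate m_{i+1} = d_i*a_i - m_i, d_{i+1} = (413 - m_{i+1}^2)/d_i, a_{i+1} = floor((a_0 + m_{i+1})/d_{i+1}):
  m_1 = 1*20 - 0 = 20, d_1 = (413 - 20^2)/1 = 13/1 = 13, a_1 = floor((20 + 20)/13) = 3.
  m_2 = 13*3 - 20 = 19, d_2 = (413 - 19^2)/13 = 52/13 = 4, a_2 = floor((20 + 19)/4) = 9.
  m_3 = 4*9 - 19 = 17, d_3 = (413 - 17^2)/4 = 124/4 = 31, a_3 = floor((20 + 17)/31) = 1.
  m_4 = 31*1 - 17 = 14, d_4 = (413 - 14^2)/31 = 217/31 = 7, a_4 = floor((20 + 14)/7) = 4.
  m_5 = 7*4 - 14 = 14, d_5 = (413 - 14^2)/7 = 217/7 = 31, a_5 = floor((20 + 14)/31) = 1.
  m_6 = 31*1 - 14 = 17, d_6 = (413 - 17^2)/31 = 124/31 = 4, a_6 = floor((20 + 17)/4) = 9.
  m_7 = 4*9 - 17 = 19, d_7 = (413 - 19^2)/4 = 52/4 = 13, a_7 = floor((20 + 19)/13) = 3.
  m_8 = 13*3 - 19 = 20, d_8 = (413 - 20^2)/13 = 13/13 = 1, a_8 = floor((20 + 20)/1) = 40.
  m_9 = 1*40 - 20 = 20, d_9 = (413 - 20^2)/1 = 13/1 = 13: (m_9, d_9) = (m_1, d_1) = (20, 13), so from here the quotients repeat a_1, ..., a_8; the period length is 8.
So sqrt(413) = [20; (3, 9, 1, 4, 1, 9, 3, 40)] with period length k = 8.
k is even, so the fundamental solution of x^2 - 413y^2 = 1 is (p_{k-1}, q_{k-1}) = (p_7, q_7); compute convergents through index 7.
Convergents (p_i = a_i*p_{i-1} + p_{i-2}, q_i = a_i*q_{i-1} + q_{i-2} with p_{-2}=0, p_{-1}=1, q_{-2}=1, q_{-1}=0):
  i=0: a_0=20, p_0 = 20*1 + 0 = 20, q_0 = 20*0 + 1 = 1.
  i=1: a_1=3, p_1 = 3*20 + 1 = 61, q_1 = 3*1 + 0 = 3.
  i=2: a_2=9, p_2 = 9*61 + 20 = 569, q_2 = 9*3 + 1 = 28.
  i=3: a_3=1, p_3 = 1*569 + 61 = 630, q_3 = 1*28 + 3 = 31.
  i=4: a_4=4, p_4 = 4*630 + 569 = 3089, q_4 = 4*31 + 28 = 152.
  i=5: a_5=1, p_5 = 1*3089 + 630 = 3719, q_5 = 1*152 + 31 = 183.
  i=6: a_6=9, p_6 = 9*3719 + 3089 = 36560, q_6 = 9*183 + 152 = 1799.
  i=7: a_7=3, p_7 = 3*36560 + 3719 = 113399, q_7 = 3*1799 + 183 = 5580.
Check: 113399^2 - 413*5580^2 = 12859333201 - 12859333200 = 1, so (x, y) = (113399, 5580) solves the equation, and by the theorem it is the least positive solution.

(x, y) = (113399, 5580)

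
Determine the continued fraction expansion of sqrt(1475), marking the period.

[38; (2, 2, 6, 1, 1, 2, 1, 1, 6, 2, 2, 76)]

Write x_i = (sqrt(1475) + m_i)/d_i with (m_0, d_0) = (0, 1). a_0 = floor(sqrt(1475)) = 38, since 38^2 = 1444 <= 1475 < 1521 = 39^2.
Iterate m_{i+1} = d_i*a_i - m_i, d_{i+1} = (1475 - m_{i+1}^2)/d_i, a_{i+1} = floor((a_0 + m_{i+1})/d_{i+1}):
  m_1 = 1*38 - 0 = 38, d_1 = (1475 - 38^2)/1 = 31/1 = 31, a_1 = floor((38 + 38)/31) = 2.
  m_2 = 31*2 - 38 = 24, d_2 = (1475 - 24^2)/31 = 899/31 = 29, a_2 = floor((38 + 24)/29) = 2.
  m_3 = 29*2 - 24 = 34, d_3 = (1475 - 34^2)/29 = 319/29 = 11, a_3 = floor((38 + 34)/11) = 6.
  m_4 = 11*6 - 34 = 32, d_4 = (1475 - 32^2)/11 = 451/11 = 41, a_4 = floor((38 + 32)/41) = 1.
  m_5 = 41*1 - 32 = 9, d_5 = (1475 - 9^2)/41 = 1394/41 = 34, a_5 = floor((38 + 9)/34) = 1.
  m_6 = 34*1 - 9 = 25, d_6 = (1475 - 25^2)/34 = 850/34 = 25, a_6 = floor((38 + 25)/25) = 2.
  m_7 = 25*2 - 25 = 25, d_7 = (1475 - 25^2)/25 = 850/25 = 34, a_7 = floor((38 + 25)/34) = 1.
  m_8 = 34*1 - 25 = 9, d_8 = (1475 - 9^2)/34 = 1394/34 = 41, a_8 = floor((38 + 9)/41) = 1.
  m_9 = 41*1 - 9 = 32, d_9 = (1475 - 32^2)/41 = 451/41 = 11, a_9 = floor((38 + 32)/11) = 6.
  m_10 = 11*6 - 32 = 34, d_10 = (1475 - 34^2)/11 = 319/11 = 29, a_10 = floor((38 + 34)/29) = 2.
  m_11 = 29*2 - 34 = 24, d_11 = (1475 - 24^2)/29 = 899/29 = 31, a_11 = floor((38 + 24)/31) = 2.
  m_12 = 31*2 - 24 = 38, d_12 = (1475 - 38^2)/31 = 31/31 = 1, a_12 = floor((38 + 38)/1) = 76.
  m_13 = 1*76 - 38 = 38, d_13 = (1475 - 38^2)/1 = 31/1 = 31: (m_13, d_13) = (m_1, d_1) = (38, 31), so from here the quotients repeat a_1, ..., a_12; the period length is 12.
Hence the expansion of sqrt(1475) is a_0 = 38 followed by the repeating block 2, 2, 6, 1, 1, 2, 1, 1, 6, 2, 2, 76 (period 12).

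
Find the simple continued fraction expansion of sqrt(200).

Write x_i = (sqrt(200) + m_i)/d_i with (m_0, d_0) = (0, 1). a_0 = floor(sqrt(200)) = 14, since 14^2 = 196 <= 200 < 225 = 15^2.
Iterate m_{i+1} = d_i*a_i - m_i, d_{i+1} = (200 - m_{i+1}^2)/d_i, a_{i+1} = floor((a_0 + m_{i+1})/d_{i+1}):
  m_1 = 1*14 - 0 = 14, d_1 = (200 - 14^2)/1 = 4/1 = 4, a_1 = floor((14 + 14)/4) = 7.
  m_2 = 4*7 - 14 = 14, d_2 = (200 - 14^2)/4 = 4/4 = 1, a_2 = floor((14 + 14)/1) = 28.
  m_3 = 1*28 - 14 = 14, d_3 = (200 - 14^2)/1 = 4/1 = 4: (m_3, d_3) = (m_1, d_1) = (14, 4), so from here the quotients repeat a_1, a_2; the period length is 2.
Hence the expansion of sqrt(200) is a_0 = 14 followed by the repeating block 7, 28 (period 2).

[14; (7, 28)]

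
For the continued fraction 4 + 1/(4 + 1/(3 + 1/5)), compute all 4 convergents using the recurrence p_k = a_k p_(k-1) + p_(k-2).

4/1, 17/4, 55/13, 292/69

Using the convergent recurrence p_i = a_i*p_{i-1} + p_{i-2}, q_i = a_i*q_{i-1} + q_{i-2} with p_{-2}=0, p_{-1}=1, q_{-2}=1, q_{-1}=0:
  i=0: a_0=4, p_0 = 4*1 + 0 = 4, q_0 = 4*0 + 1 = 1.
  i=1: a_1=4, p_1 = 4*4 + 1 = 17, q_1 = 4*1 + 0 = 4.
  i=2: a_2=3, p_2 = 3*17 + 4 = 55, q_2 = 3*4 + 1 = 13.
  i=3: a_3=5, p_3 = 5*55 + 17 = 292, q_3 = 5*13 + 4 = 69.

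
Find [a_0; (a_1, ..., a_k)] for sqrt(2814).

Write x_i = (sqrt(2814) + m_i)/d_i with (m_0, d_0) = (0, 1). a_0 = floor(sqrt(2814)) = 53, since 53^2 = 2809 <= 2814 < 2916 = 54^2.
Iterate m_{i+1} = d_i*a_i - m_i, d_{i+1} = (2814 - m_{i+1}^2)/d_i, a_{i+1} = floor((a_0 + m_{i+1})/d_{i+1}):
  m_1 = 1*53 - 0 = 53, d_1 = (2814 - 53^2)/1 = 5/1 = 5, a_1 = floor((53 + 53)/5) = 21.
  m_2 = 5*21 - 53 = 52, d_2 = (2814 - 52^2)/5 = 110/5 = 22, a_2 = floor((53 + 52)/22) = 4.
  m_3 = 22*4 - 52 = 36, d_3 = (2814 - 36^2)/22 = 1518/22 = 69, a_3 = floor((53 + 36)/69) = 1.
  m_4 = 69*1 - 36 = 33, d_4 = (2814 - 33^2)/69 = 1725/69 = 25, a_4 = floor((53 + 33)/25) = 3.
  m_5 = 25*3 - 33 = 42, d_5 = (2814 - 42^2)/25 = 1050/25 = 42, a_5 = floor((53 + 42)/42) = 2.
  m_6 = 42*2 - 42 = 42, d_6 = (2814 - 42^2)/42 = 1050/42 = 25, a_6 = floor((53 + 42)/25) = 3.
  m_7 = 25*3 - 42 = 33, d_7 = (2814 - 33^2)/25 = 1725/25 = 69, a_7 = floor((53 + 33)/69) = 1.
  m_8 = 69*1 - 33 = 36, d_8 = (2814 - 36^2)/69 = 1518/69 = 22, a_8 = floor((53 + 36)/22) = 4.
  m_9 = 22*4 - 36 = 52, d_9 = (2814 - 52^2)/22 = 110/22 = 5, a_9 = floor((53 + 52)/5) = 21.
  m_10 = 5*21 - 52 = 53, d_10 = (2814 - 53^2)/5 = 5/5 = 1, a_10 = floor((53 + 53)/1) = 106.
  m_11 = 1*106 - 53 = 53, d_11 = (2814 - 53^2)/1 = 5/1 = 5: (m_11, d_11) = (m_1, d_1) = (53, 5), so from here the quotients repeat a_1, ..., a_10; the period length is 10.
Hence the expansion of sqrt(2814) is a_0 = 53 followed by the repeating block 21, 4, 1, 3, 2, 3, 1, 4, 21, 106 (period 10).

[53; (21, 4, 1, 3, 2, 3, 1, 4, 21, 106)]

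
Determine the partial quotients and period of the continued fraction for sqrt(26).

[5; (10)]

Write x_i = (sqrt(26) + m_i)/d_i with (m_0, d_0) = (0, 1). a_0 = floor(sqrt(26)) = 5, since 5^2 = 25 <= 26 < 36 = 6^2.
Iterate m_{i+1} = d_i*a_i - m_i, d_{i+1} = (26 - m_{i+1}^2)/d_i, a_{i+1} = floor((a_0 + m_{i+1})/d_{i+1}):
  m_1 = 1*5 - 0 = 5, d_1 = (26 - 5^2)/1 = 1/1 = 1, a_1 = floor((5 + 5)/1) = 10.
  m_2 = 1*10 - 5 = 5, d_2 = (26 - 5^2)/1 = 1/1 = 1: (m_2, d_2) = (m_1, d_1) = (5, 1), so from here the quotient a_1 repeats; the period length is 1.
Hence the expansion of sqrt(26) is a_0 = 5 followed by the repeating block 10 (period 1).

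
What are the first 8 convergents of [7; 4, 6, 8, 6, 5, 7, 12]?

Using the convergent recurrence p_i = a_i*p_{i-1} + p_{i-2}, q_i = a_i*q_{i-1} + q_{i-2} with p_{-2}=0, p_{-1}=1, q_{-2}=1, q_{-1}=0:
  i=0: a_0=7, p_0 = 7*1 + 0 = 7, q_0 = 7*0 + 1 = 1.
  i=1: a_1=4, p_1 = 4*7 + 1 = 29, q_1 = 4*1 + 0 = 4.
  i=2: a_2=6, p_2 = 6*29 + 7 = 181, q_2 = 6*4 + 1 = 25.
  i=3: a_3=8, p_3 = 8*181 + 29 = 1477, q_3 = 8*25 + 4 = 204.
  i=4: a_4=6, p_4 = 6*1477 + 181 = 9043, q_4 = 6*204 + 25 = 1249.
  i=5: a_5=5, p_5 = 5*9043 + 1477 = 46692, q_5 = 5*1249 + 204 = 6449.
  i=6: a_6=7, p_6 = 7*46692 + 9043 = 335887, q_6 = 7*6449 + 1249 = 46392.
  i=7: a_7=12, p_7 = 12*335887 + 46692 = 4077336, q_7 = 12*46392 + 6449 = 563153.

7/1, 29/4, 181/25, 1477/204, 9043/1249, 46692/6449, 335887/46392, 4077336/563153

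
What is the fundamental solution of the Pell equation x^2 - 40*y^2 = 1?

First expand sqrt(40) as a continued fraction. With x_i = (sqrt(40) + m_i)/d_i and (m_0, d_0) = (0, 1): a_0 = floor(sqrt(40)) = 6, since 6^2 = 36 <= 40 < 49 = 7^2.
Iterate m_{i+1} = d_i*a_i - m_i, d_{i+1} = (40 - m_{i+1}^2)/d_i, a_{i+1} = floor((a_0 + m_{i+1})/d_{i+1}):
  m_1 = 1*6 - 0 = 6, d_1 = (40 - 6^2)/1 = 4/1 = 4, a_1 = floor((6 + 6)/4) = 3.
  m_2 = 4*3 - 6 = 6, d_2 = (40 - 6^2)/4 = 4/4 = 1, a_2 = floor((6 + 6)/1) = 12.
  m_3 = 1*12 - 6 = 6, d_3 = (40 - 6^2)/1 = 4/1 = 4: (m_3, d_3) = (m_1, d_1) = (6, 4), so from here the quotients repeat a_1, a_2; the period length is 2.
So sqrt(40) = [6; (3, 12)] with period length k = 2.
k is even, so the fundamental solution of x^2 - 40y^2 = 1 is (p_{k-1}, q_{k-1}) = (p_1, q_1); compute convergents through index 1.
Convergents (p_i = a_i*p_{i-1} + p_{i-2}, q_i = a_i*q_{i-1} + q_{i-2} with p_{-2}=0, p_{-1}=1, q_{-2}=1, q_{-1}=0):
  i=0: a_0=6, p_0 = 6*1 + 0 = 6, q_0 = 6*0 + 1 = 1.
  i=1: a_1=3, p_1 = 3*6 + 1 = 19, q_1 = 3*1 + 0 = 3.
Check: 19^2 - 40*3^2 = 361 - 360 = 1, so (x, y) = (19, 3) solves the equation, and by the theorem it is the least positive solution.

(x, y) = (19, 3)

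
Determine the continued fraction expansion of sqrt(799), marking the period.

Write x_i = (sqrt(799) + m_i)/d_i with (m_0, d_0) = (0, 1). a_0 = floor(sqrt(799)) = 28, since 28^2 = 784 <= 799 < 841 = 29^2.
Iterate m_{i+1} = d_i*a_i - m_i, d_{i+1} = (799 - m_{i+1}^2)/d_i, a_{i+1} = floor((a_0 + m_{i+1})/d_{i+1}):
  m_1 = 1*28 - 0 = 28, d_1 = (799 - 28^2)/1 = 15/1 = 15, a_1 = floor((28 + 28)/15) = 3.
  m_2 = 15*3 - 28 = 17, d_2 = (799 - 17^2)/15 = 510/15 = 34, a_2 = floor((28 + 17)/34) = 1.
  m_3 = 34*1 - 17 = 17, d_3 = (799 - 17^2)/34 = 510/34 = 15, a_3 = floor((28 + 17)/15) = 3.
  m_4 = 15*3 - 17 = 28, d_4 = (799 - 28^2)/15 = 15/15 = 1, a_4 = floor((28 + 28)/1) = 56.
  m_5 = 1*56 - 28 = 28, d_5 = (799 - 28^2)/1 = 15/1 = 15: (m_5, d_5) = (m_1, d_1) = (28, 15), so from here the quotients repeat a_1, ..., a_4; the period length is 4.
Hence the expansion of sqrt(799) is a_0 = 28 followed by the repeating block 3, 1, 3, 56 (period 4).

[28; (3, 1, 3, 56)]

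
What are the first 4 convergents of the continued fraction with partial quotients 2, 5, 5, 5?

2/1, 11/5, 57/26, 296/135

Using the convergent recurrence p_i = a_i*p_{i-1} + p_{i-2}, q_i = a_i*q_{i-1} + q_{i-2} with p_{-2}=0, p_{-1}=1, q_{-2}=1, q_{-1}=0:
  i=0: a_0=2, p_0 = 2*1 + 0 = 2, q_0 = 2*0 + 1 = 1.
  i=1: a_1=5, p_1 = 5*2 + 1 = 11, q_1 = 5*1 + 0 = 5.
  i=2: a_2=5, p_2 = 5*11 + 2 = 57, q_2 = 5*5 + 1 = 26.
  i=3: a_3=5, p_3 = 5*57 + 11 = 296, q_3 = 5*26 + 5 = 135.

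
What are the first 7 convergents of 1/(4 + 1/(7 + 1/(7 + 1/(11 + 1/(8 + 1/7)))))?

0/1, 1/4, 7/29, 50/207, 557/2306, 4506/18655, 32099/132891

Using the convergent recurrence p_i = a_i*p_{i-1} + p_{i-2}, q_i = a_i*q_{i-1} + q_{i-2} with p_{-2}=0, p_{-1}=1, q_{-2}=1, q_{-1}=0:
  i=0: a_0=0, p_0 = 0*1 + 0 = 0, q_0 = 0*0 + 1 = 1.
  i=1: a_1=4, p_1 = 4*0 + 1 = 1, q_1 = 4*1 + 0 = 4.
  i=2: a_2=7, p_2 = 7*1 + 0 = 7, q_2 = 7*4 + 1 = 29.
  i=3: a_3=7, p_3 = 7*7 + 1 = 50, q_3 = 7*29 + 4 = 207.
  i=4: a_4=11, p_4 = 11*50 + 7 = 557, q_4 = 11*207 + 29 = 2306.
  i=5: a_5=8, p_5 = 8*557 + 50 = 4506, q_5 = 8*2306 + 207 = 18655.
  i=6: a_6=7, p_6 = 7*4506 + 557 = 32099, q_6 = 7*18655 + 2306 = 132891.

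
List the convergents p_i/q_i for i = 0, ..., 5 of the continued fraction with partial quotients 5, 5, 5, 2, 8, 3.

Using the convergent recurrence p_i = a_i*p_{i-1} + p_{i-2}, q_i = a_i*q_{i-1} + q_{i-2} with p_{-2}=0, p_{-1}=1, q_{-2}=1, q_{-1}=0:
  i=0: a_0=5, p_0 = 5*1 + 0 = 5, q_0 = 5*0 + 1 = 1.
  i=1: a_1=5, p_1 = 5*5 + 1 = 26, q_1 = 5*1 + 0 = 5.
  i=2: a_2=5, p_2 = 5*26 + 5 = 135, q_2 = 5*5 + 1 = 26.
  i=3: a_3=2, p_3 = 2*135 + 26 = 296, q_3 = 2*26 + 5 = 57.
  i=4: a_4=8, p_4 = 8*296 + 135 = 2503, q_4 = 8*57 + 26 = 482.
  i=5: a_5=3, p_5 = 3*2503 + 296 = 7805, q_5 = 3*482 + 57 = 1503.

5/1, 26/5, 135/26, 296/57, 2503/482, 7805/1503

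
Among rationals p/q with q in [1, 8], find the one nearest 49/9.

38/7

Expand x = 49/9 as a continued fraction with the Euclidean algorithm:
  49 = 5*9 + 4, so a_0 = 5.
  9 = 2*4 + 1, so a_1 = 2.
  4 = 4*1 + 0, so a_2 = 4.
so x = [5; 2, 4].
Convergents (p_i = a_i*p_{i-1} + p_{i-2}, q_i = a_i*q_{i-1} + q_{i-2} with p_{-2}=0, p_{-1}=1, q_{-2}=1, q_{-1}=0), until the denominator exceeds 8:
  i=0: a_0=5, p_0 = 5*1 + 0 = 5, q_0 = 5*0 + 1 = 1.
  i=1: a_1=2, p_1 = 2*5 + 1 = 11, q_1 = 2*1 + 0 = 2.
  i=2: a_2=4, p_2 = 4*11 + 5 = 49, q_2 = 4*2 + 1 = 9.
q_2 = 9 > 8, so the last convergent with denominator <= 8 is p_1/q_1 = 11/2.
The closest fraction with denominator <= 8 is either p_1/q_1 or the intermediate fraction (k*p_1 + p_0)/(k*q_1 + q_0) with the largest k >= 1 whose denominator stays <= 8; these approach x as k grows, and every other convergent or intermediate fraction in range is farther away.
Largest k: floor((8 - q_0)/q_1) = floor((8 - 1)/2) = 3.
That gives (3*11 + 5)/(3*2 + 1) = 38/7.
Compare the errors: |x - 11/2| = |49*2 - 11*9|/(9*2) = 1/18, and |x - 38/7| = |49*7 - 38*9|/(9*7) = 1/63.
Cross-multiplying, 1*18 = 18 < 63 = 1*63, so 1/63 is smaller: the intermediate fraction 38/7 is closer to x than 11/2.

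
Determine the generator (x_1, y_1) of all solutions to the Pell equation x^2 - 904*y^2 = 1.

First expand sqrt(904) as a continued fraction. With x_i = (sqrt(904) + m_i)/d_i and (m_0, d_0) = (0, 1): a_0 = floor(sqrt(904)) = 30, since 30^2 = 900 <= 904 < 961 = 31^2.
Iterate m_{i+1} = d_i*a_i - m_i, d_{i+1} = (904 - m_{i+1}^2)/d_i, a_{i+1} = floor((a_0 + m_{i+1})/d_{i+1}):
  m_1 = 1*30 - 0 = 30, d_1 = (904 - 30^2)/1 = 4/1 = 4, a_1 = floor((30 + 30)/4) = 15.
  m_2 = 4*15 - 30 = 30, d_2 = (904 - 30^2)/4 = 4/4 = 1, a_2 = floor((30 + 30)/1) = 60.
  m_3 = 1*60 - 30 = 30, d_3 = (904 - 30^2)/1 = 4/1 = 4: (m_3, d_3) = (m_1, d_1) = (30, 4), so from here the quotients repeat a_1, a_2; the period length is 2.
So sqrt(904) = [30; (15, 60)] with period length k = 2.
k is even, so the fundamental solution of x^2 - 904y^2 = 1 is (p_{k-1}, q_{k-1}) = (p_1, q_1); compute convergents through index 1.
Convergents (p_i = a_i*p_{i-1} + p_{i-2}, q_i = a_i*q_{i-1} + q_{i-2} with p_{-2}=0, p_{-1}=1, q_{-2}=1, q_{-1}=0):
  i=0: a_0=30, p_0 = 30*1 + 0 = 30, q_0 = 30*0 + 1 = 1.
  i=1: a_1=15, p_1 = 15*30 + 1 = 451, q_1 = 15*1 + 0 = 15.
Check: 451^2 - 904*15^2 = 203401 - 203400 = 1, so (x, y) = (451, 15) solves the equation, and by the theorem it is the least positive solution.

(x, y) = (451, 15)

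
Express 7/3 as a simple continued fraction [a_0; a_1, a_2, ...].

[2; 3]

Run the Euclidean algorithm on 7 and 3; the successive quotients are the partial quotients a_0, a_1, ... (each step inverts the fractional part left over by the previous one):
  7 = 2*3 + 1, so a_0 = 2.
  3 = 3*1 + 0, so a_1 = 3.
The remainder reaches 0 after 2 divisions, so the expansion has 2 partial quotients, read off in order.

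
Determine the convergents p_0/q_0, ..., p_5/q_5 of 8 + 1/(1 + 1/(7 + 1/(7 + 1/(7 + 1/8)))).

Using the convergent recurrence p_i = a_i*p_{i-1} + p_{i-2}, q_i = a_i*q_{i-1} + q_{i-2} with p_{-2}=0, p_{-1}=1, q_{-2}=1, q_{-1}=0:
  i=0: a_0=8, p_0 = 8*1 + 0 = 8, q_0 = 8*0 + 1 = 1.
  i=1: a_1=1, p_1 = 1*8 + 1 = 9, q_1 = 1*1 + 0 = 1.
  i=2: a_2=7, p_2 = 7*9 + 8 = 71, q_2 = 7*1 + 1 = 8.
  i=3: a_3=7, p_3 = 7*71 + 9 = 506, q_3 = 7*8 + 1 = 57.
  i=4: a_4=7, p_4 = 7*506 + 71 = 3613, q_4 = 7*57 + 8 = 407.
  i=5: a_5=8, p_5 = 8*3613 + 506 = 29410, q_5 = 8*407 + 57 = 3313.

8/1, 9/1, 71/8, 506/57, 3613/407, 29410/3313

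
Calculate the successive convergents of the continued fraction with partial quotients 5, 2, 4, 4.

5/1, 11/2, 49/9, 207/38

Using the convergent recurrence p_i = a_i*p_{i-1} + p_{i-2}, q_i = a_i*q_{i-1} + q_{i-2} with p_{-2}=0, p_{-1}=1, q_{-2}=1, q_{-1}=0:
  i=0: a_0=5, p_0 = 5*1 + 0 = 5, q_0 = 5*0 + 1 = 1.
  i=1: a_1=2, p_1 = 2*5 + 1 = 11, q_1 = 2*1 + 0 = 2.
  i=2: a_2=4, p_2 = 4*11 + 5 = 49, q_2 = 4*2 + 1 = 9.
  i=3: a_3=4, p_3 = 4*49 + 11 = 207, q_3 = 4*9 + 2 = 38.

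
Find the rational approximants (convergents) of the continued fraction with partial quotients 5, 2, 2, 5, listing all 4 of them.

5/1, 11/2, 27/5, 146/27

Using the convergent recurrence p_i = a_i*p_{i-1} + p_{i-2}, q_i = a_i*q_{i-1} + q_{i-2} with p_{-2}=0, p_{-1}=1, q_{-2}=1, q_{-1}=0:
  i=0: a_0=5, p_0 = 5*1 + 0 = 5, q_0 = 5*0 + 1 = 1.
  i=1: a_1=2, p_1 = 2*5 + 1 = 11, q_1 = 2*1 + 0 = 2.
  i=2: a_2=2, p_2 = 2*11 + 5 = 27, q_2 = 2*2 + 1 = 5.
  i=3: a_3=5, p_3 = 5*27 + 11 = 146, q_3 = 5*5 + 2 = 27.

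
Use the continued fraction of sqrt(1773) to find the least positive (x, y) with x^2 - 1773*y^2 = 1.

First expand sqrt(1773) as a continued fraction. With x_i = (sqrt(1773) + m_i)/d_i and (m_0, d_0) = (0, 1): a_0 = floor(sqrt(1773)) = 42, since 42^2 = 1764 <= 1773 < 1849 = 43^2.
Iterate m_{i+1} = d_i*a_i - m_i, d_{i+1} = (1773 - m_{i+1}^2)/d_i, a_{i+1} = floor((a_0 + m_{i+1})/d_{i+1}):
  m_1 = 1*42 - 0 = 42, d_1 = (1773 - 42^2)/1 = 9/1 = 9, a_1 = floor((42 + 42)/9) = 9.
  m_2 = 9*9 - 42 = 39, d_2 = (1773 - 39^2)/9 = 252/9 = 28, a_2 = floor((42 + 39)/28) = 2.
  m_3 = 28*2 - 39 = 17, d_3 = (1773 - 17^2)/28 = 1484/28 = 53, a_3 = floor((42 + 17)/53) = 1.
  m_4 = 53*1 - 17 = 36, d_4 = (1773 - 36^2)/53 = 477/53 = 9, a_4 = floor((42 + 36)/9) = 8.
  m_5 = 9*8 - 36 = 36, d_5 = (1773 - 36^2)/9 = 477/9 = 53, a_5 = floor((42 + 36)/53) = 1.
  m_6 = 53*1 - 36 = 17, d_6 = (1773 - 17^2)/53 = 1484/53 = 28, a_6 = floor((42 + 17)/28) = 2.
  m_7 = 28*2 - 17 = 39, d_7 = (1773 - 39^2)/28 = 252/28 = 9, a_7 = floor((42 + 39)/9) = 9.
  m_8 = 9*9 - 39 = 42, d_8 = (1773 - 42^2)/9 = 9/9 = 1, a_8 = floor((42 + 42)/1) = 84.
  m_9 = 1*84 - 42 = 42, d_9 = (1773 - 42^2)/1 = 9/1 = 9: (m_9, d_9) = (m_1, d_1) = (42, 9), so from here the quotients repeat a_1, ..., a_8; the period length is 8.
So sqrt(1773) = [42; (9, 2, 1, 8, 1, 2, 9, 84)] with period length k = 8.
k is even, so the fundamental solution of x^2 - 1773y^2 = 1 is (p_{k-1}, q_{k-1}) = (p_7, q_7); compute convergents through index 7.
Convergents (p_i = a_i*p_{i-1} + p_{i-2}, q_i = a_i*q_{i-1} + q_{i-2} with p_{-2}=0, p_{-1}=1, q_{-2}=1, q_{-1}=0):
  i=0: a_0=42, p_0 = 42*1 + 0 = 42, q_0 = 42*0 + 1 = 1.
  i=1: a_1=9, p_1 = 9*42 + 1 = 379, q_1 = 9*1 + 0 = 9.
  i=2: a_2=2, p_2 = 2*379 + 42 = 800, q_2 = 2*9 + 1 = 19.
  i=3: a_3=1, p_3 = 1*800 + 379 = 1179, q_3 = 1*19 + 9 = 28.
  i=4: a_4=8, p_4 = 8*1179 + 800 = 10232, q_4 = 8*28 + 19 = 243.
  i=5: a_5=1, p_5 = 1*10232 + 1179 = 11411, q_5 = 1*243 + 28 = 271.
  i=6: a_6=2, p_6 = 2*11411 + 10232 = 33054, q_6 = 2*271 + 243 = 785.
  i=7: a_7=9, p_7 = 9*33054 + 11411 = 308897, q_7 = 9*785 + 271 = 7336.
Check: 308897^2 - 1773*7336^2 = 95417356609 - 95417356608 = 1, so (x, y) = (308897, 7336) solves the equation, and by the theorem it is the least positive solution.

(x, y) = (308897, 7336)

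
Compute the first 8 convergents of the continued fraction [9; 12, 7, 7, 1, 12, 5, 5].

9/1, 109/12, 772/85, 5513/607, 6285/692, 80933/8911, 410950/45247, 2135683/235146

Using the convergent recurrence p_i = a_i*p_{i-1} + p_{i-2}, q_i = a_i*q_{i-1} + q_{i-2} with p_{-2}=0, p_{-1}=1, q_{-2}=1, q_{-1}=0:
  i=0: a_0=9, p_0 = 9*1 + 0 = 9, q_0 = 9*0 + 1 = 1.
  i=1: a_1=12, p_1 = 12*9 + 1 = 109, q_1 = 12*1 + 0 = 12.
  i=2: a_2=7, p_2 = 7*109 + 9 = 772, q_2 = 7*12 + 1 = 85.
  i=3: a_3=7, p_3 = 7*772 + 109 = 5513, q_3 = 7*85 + 12 = 607.
  i=4: a_4=1, p_4 = 1*5513 + 772 = 6285, q_4 = 1*607 + 85 = 692.
  i=5: a_5=12, p_5 = 12*6285 + 5513 = 80933, q_5 = 12*692 + 607 = 8911.
  i=6: a_6=5, p_6 = 5*80933 + 6285 = 410950, q_6 = 5*8911 + 692 = 45247.
  i=7: a_7=5, p_7 = 5*410950 + 80933 = 2135683, q_7 = 5*45247 + 8911 = 235146.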